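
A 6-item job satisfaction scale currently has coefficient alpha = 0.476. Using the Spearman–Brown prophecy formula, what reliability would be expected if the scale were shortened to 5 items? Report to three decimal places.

Length factor m = 5/6 = 0.8333
α' = m·α / (1 − (1−m)·α)
   = 5/6 × 0.476 / (1 − (1 − 5/6) × 0.476)
   = 0.3967 / 0.9207 = 0.431

predicted reliability = 0.431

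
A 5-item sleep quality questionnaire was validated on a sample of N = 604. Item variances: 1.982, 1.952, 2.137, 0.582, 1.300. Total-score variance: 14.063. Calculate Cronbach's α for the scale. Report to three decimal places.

α = 0.543

sum of item variances = 1.982 + 1.952 + 2.137 + 0.582 + 1.300 = 7.953
α = (k/(k−1))·(1 − sum of item variances/total variance) = (5/4)·(1 − 7.953/14.063) = 0.543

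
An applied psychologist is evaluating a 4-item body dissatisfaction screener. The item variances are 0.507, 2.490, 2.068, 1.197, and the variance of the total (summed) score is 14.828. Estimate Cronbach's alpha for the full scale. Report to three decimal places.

Σσ²ᵢ = 0.507 + 2.490 + 2.068 + 1.197 = 6.262
α = (k/(k−1))·(1 − Σσ²ᵢ/σ²_total) = (4/3)·(1 − 6.262/14.828) = 0.770

Cronbach's alpha = 0.770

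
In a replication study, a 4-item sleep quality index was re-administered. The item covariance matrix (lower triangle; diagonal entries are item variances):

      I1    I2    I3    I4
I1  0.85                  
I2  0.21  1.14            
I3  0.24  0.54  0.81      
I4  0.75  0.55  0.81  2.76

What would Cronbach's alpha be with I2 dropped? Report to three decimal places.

Remaining items: I1, I3, I4 (k = 3).
ΣVar(i) = 0.85 + 0.81 + 2.76 = 4.42
Var(T) = 4.42 + 2 × 1.80 = 8.02
α (item deleted) = (3/2)·(1 − 4.42/8.02) = 0.673

α = 0.673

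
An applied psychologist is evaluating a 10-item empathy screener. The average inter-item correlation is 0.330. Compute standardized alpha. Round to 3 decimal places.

α = 0.831

Standardized α = k·r̄ / (1 + (k−1)·r̄) = 10 × 0.330 / (1 + 9 × 0.330)
  = 3.3000 / 3.9700 = 0.831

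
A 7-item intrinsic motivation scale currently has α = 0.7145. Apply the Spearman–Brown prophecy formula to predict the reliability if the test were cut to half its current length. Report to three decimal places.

predicted reliability = 0.556

Length factor m = 1/2
α' = m·α / (1 − (1−m)·α)
   = 1/2 × 0.7145 / (1 − (1 − 1/2) × 0.7145)
   = 0.3573 / 0.6427 = 0.556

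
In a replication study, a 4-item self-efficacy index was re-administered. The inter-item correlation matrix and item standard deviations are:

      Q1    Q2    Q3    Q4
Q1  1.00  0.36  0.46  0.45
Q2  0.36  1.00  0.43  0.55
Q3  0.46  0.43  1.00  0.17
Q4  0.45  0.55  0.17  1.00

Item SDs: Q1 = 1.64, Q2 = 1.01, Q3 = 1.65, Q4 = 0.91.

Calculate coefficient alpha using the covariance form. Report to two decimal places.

coefficient alpha = 0.70

Σσ²ᵢ = 1.64² + 1.01² + 1.65² + 0.91² = 7.2603
Covariances σ_ij = r_ij · s_i · s_j:
  σ(Q1,Q2) = 0.36 × 1.64 × 1.01 = 0.5963
  σ(Q1,Q3) = 0.46 × 1.64 × 1.65 = 1.2448
  σ(Q1,Q4) = 0.45 × 1.64 × 0.91 = 0.6716
  σ(Q2,Q3) = 0.43 × 1.01 × 1.65 = 0.7166
  σ(Q2,Q4) = 0.55 × 1.01 × 0.91 = 0.5055
  σ(Q3,Q4) = 0.17 × 1.65 × 0.91 = 0.2553
σ²_T = Σσ²ᵢ + 2·Σσ_ij = 7.2603 + 2 × 3.9901 = 15.2405
α = (4/3)·(1 − 7.2603/15.2405) = 0.70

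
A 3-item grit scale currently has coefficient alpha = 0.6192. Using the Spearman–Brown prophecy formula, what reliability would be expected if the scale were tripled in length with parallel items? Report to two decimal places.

predicted reliability = 0.83

Length factor m = 3
α' = m·α / (1 + (m−1)·α)
   = 3 × 0.6192 / (1 + (3 − 1) × 0.6192)
   = 1.8576 / 2.2384 = 0.83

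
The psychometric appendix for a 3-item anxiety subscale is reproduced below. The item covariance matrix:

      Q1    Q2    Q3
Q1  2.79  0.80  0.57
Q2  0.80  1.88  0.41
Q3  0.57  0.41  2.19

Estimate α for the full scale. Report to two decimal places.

α = 0.51

Σσᵢ² = 2.79 + 1.88 + 2.19 = 6.86
Sum of off-diagonal covariances = 1.78
σ²_T = 6.86 + 2 × 1.78 = 10.42
α = (k/(k−1))·(1 − Σσᵢ²/σ²_T) = (3/2)·(1 − 6.86/10.42) = 0.51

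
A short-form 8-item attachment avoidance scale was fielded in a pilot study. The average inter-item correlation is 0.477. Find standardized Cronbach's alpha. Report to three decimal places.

standardized Cronbach's alpha = 0.879

Standardized α = k·r̄ / (1 + (k−1)·r̄) = 8 × 0.477 / (1 + 7 × 0.477)
  = 3.8160 / 4.3390 = 0.879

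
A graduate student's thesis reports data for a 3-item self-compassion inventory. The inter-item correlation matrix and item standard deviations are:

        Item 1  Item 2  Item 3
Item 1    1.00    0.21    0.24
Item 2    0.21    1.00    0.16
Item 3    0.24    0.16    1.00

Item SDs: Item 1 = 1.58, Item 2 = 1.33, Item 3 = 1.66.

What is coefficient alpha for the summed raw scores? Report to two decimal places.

coefficient alpha = 0.43

Σσ²ᵢ = 1.58² + 1.33² + 1.66² = 7.0209
Covariances σ_ij = r_ij · s_i · s_j:
  σ(Item 1,Item 2) = 0.21 × 1.58 × 1.33 = 0.4413
  σ(Item 1,Item 3) = 0.24 × 1.58 × 1.66 = 0.6295
  σ(Item 2,Item 3) = 0.16 × 1.33 × 1.66 = 0.3532
σ²_T = Σσ²ᵢ + 2·Σσ_ij = 7.0209 + 2 × 1.4240 = 9.8689
α = (3/2)·(1 − 7.0209/9.8689) = 0.43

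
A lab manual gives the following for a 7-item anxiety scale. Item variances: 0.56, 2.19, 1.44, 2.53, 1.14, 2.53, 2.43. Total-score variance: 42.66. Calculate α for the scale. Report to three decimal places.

sum of item variances = 0.56 + 2.19 + 1.44 + 2.53 + 1.14 + 2.53 + 2.43 = 12.82
α = (k/(k−1))·(1 − sum of item variances/total variance) = (7/6)·(1 − 12.82/42.66) = 0.816

α = 0.816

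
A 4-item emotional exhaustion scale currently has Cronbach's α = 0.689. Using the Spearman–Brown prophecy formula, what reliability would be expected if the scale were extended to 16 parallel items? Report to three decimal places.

predicted reliability = 0.899

Length factor m = 16/4 = 4.0000
α' = m·α / (1 + (m−1)·α)
   = 16/4 × 0.689 / (1 + (16/4 − 1) × 0.689)
   = 2.7560 / 3.0670 = 0.899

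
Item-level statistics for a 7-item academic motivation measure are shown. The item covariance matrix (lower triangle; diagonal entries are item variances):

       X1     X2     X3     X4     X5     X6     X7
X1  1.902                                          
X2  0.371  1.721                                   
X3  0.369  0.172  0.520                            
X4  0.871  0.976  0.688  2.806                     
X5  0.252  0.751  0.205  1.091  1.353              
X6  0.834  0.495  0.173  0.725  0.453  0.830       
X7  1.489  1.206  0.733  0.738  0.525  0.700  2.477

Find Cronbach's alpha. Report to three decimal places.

Cronbach's alpha = 0.822

ΣVar(i) = 1.902 + 1.721 + 0.520 + 2.806 + 1.353 + 0.830 + 2.477 = 11.609
Sum of the distinct covariances = 13.817
σ²_T = 11.609 + 2 × 13.817 = 39.243
α = (k/(k−1))·(1 − ΣVar(i)/σ²_T) = (7/6)·(1 − 11.609/39.243) = 0.822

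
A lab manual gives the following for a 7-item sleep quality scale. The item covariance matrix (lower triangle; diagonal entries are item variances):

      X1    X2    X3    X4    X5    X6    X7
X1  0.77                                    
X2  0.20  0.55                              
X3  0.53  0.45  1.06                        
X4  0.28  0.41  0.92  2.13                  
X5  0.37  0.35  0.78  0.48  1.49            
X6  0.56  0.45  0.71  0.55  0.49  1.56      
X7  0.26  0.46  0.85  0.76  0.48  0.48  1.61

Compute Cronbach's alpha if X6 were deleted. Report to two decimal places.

Cronbach's alpha = 0.80

Remaining items: X1, X2, X3, X4, X5, X7 (k = 6).
ΣVar(i) = 0.77 + 0.55 + 1.06 + 2.13 + 1.49 + 1.61 = 7.61
Var(T) = 7.61 + 2 × 7.58 = 22.77
α (item deleted) = (6/5)·(1 − 7.61/22.77) = 0.80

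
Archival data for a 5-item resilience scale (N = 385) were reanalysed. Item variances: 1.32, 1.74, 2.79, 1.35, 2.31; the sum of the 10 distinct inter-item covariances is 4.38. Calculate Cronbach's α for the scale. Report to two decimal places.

α = 0.60

ΣVar(i) = 1.32 + 1.74 + 2.79 + 1.35 + 2.31 = 9.51
Sum of distinct covariances = 4.38
Var(T) = ΣVar(i) + 2·Σcov = 9.51 + 2 × 4.38 = 18.27
α = (5/4)·(1 − 9.51/18.27) = 0.60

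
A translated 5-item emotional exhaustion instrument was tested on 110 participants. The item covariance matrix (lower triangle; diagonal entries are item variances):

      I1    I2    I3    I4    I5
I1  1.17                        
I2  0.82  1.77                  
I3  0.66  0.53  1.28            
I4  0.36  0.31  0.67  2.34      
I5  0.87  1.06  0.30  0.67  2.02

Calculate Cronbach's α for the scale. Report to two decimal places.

Σσ²ᵢ = 1.17 + 1.77 + 1.28 + 2.34 + 2.02 = 8.58
Sum of off-diagonal covariances = 6.25
σ²_T = 8.58 + 2 × 6.25 = 21.08
α = (k/(k−1))·(1 − Σσ²ᵢ/σ²_T) = (5/4)·(1 − 8.58/21.08) = 0.74

α = 0.74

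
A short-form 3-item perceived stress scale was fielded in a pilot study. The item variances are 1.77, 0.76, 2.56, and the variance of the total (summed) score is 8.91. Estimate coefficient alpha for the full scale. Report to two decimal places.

α = 0.64

ΣVar(i) = 1.77 + 0.76 + 2.56 = 5.09
α = (k/(k−1))·(1 − ΣVar(i)/σ²_T) = (3/2)·(1 − 5.09/8.91) = 0.64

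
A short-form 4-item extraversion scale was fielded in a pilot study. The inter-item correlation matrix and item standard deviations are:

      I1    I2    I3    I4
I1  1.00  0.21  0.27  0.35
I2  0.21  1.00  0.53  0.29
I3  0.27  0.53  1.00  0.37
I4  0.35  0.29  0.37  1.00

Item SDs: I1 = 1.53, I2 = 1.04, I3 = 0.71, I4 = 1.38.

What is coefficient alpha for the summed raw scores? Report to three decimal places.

Σσ²ᵢ = 1.53² + 1.04² + 0.71² + 1.38² = 5.8310
Covariances σ_ij = r_ij · s_i · s_j:
  σ(I1,I2) = 0.21 × 1.53 × 1.04 = 0.3342
  σ(I1,I3) = 0.27 × 1.53 × 0.71 = 0.2933
  σ(I1,I4) = 0.35 × 1.53 × 1.38 = 0.7390
  σ(I2,I3) = 0.53 × 1.04 × 0.71 = 0.3914
  σ(I2,I4) = 0.29 × 1.04 × 1.38 = 0.4162
  σ(I3,I4) = 0.37 × 0.71 × 1.38 = 0.3625
σ²_T = Σσ²ᵢ + 2·Σσ_ij = 5.8310 + 2 × 2.5366 = 10.9042
α = (4/3)·(1 − 5.8310/10.9042) = 0.620

α = 0.620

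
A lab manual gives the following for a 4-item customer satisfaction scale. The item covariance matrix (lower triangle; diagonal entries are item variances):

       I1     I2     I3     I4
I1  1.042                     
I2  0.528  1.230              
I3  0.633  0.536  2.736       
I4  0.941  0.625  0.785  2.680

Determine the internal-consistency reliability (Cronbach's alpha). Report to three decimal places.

α = 0.684

ΣVar(i) = 1.042 + 1.230 + 2.736 + 2.680 = 7.688
Σ_{i<j} σ_ij = 4.048
σ²_total = 7.688 + 2 × 4.048 = 15.784
α = (k/(k−1))·(1 − ΣVar(i)/σ²_total) = (4/3)·(1 − 7.688/15.784) = 0.684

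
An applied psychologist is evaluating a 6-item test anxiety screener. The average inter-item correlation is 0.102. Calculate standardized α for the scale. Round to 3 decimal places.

α = 0.405

Standardized α = k·r̄ / (1 + (k−1)·r̄) = 6 × 0.102 / (1 + 5 × 0.102)
  = 0.6120 / 1.5100 = 0.405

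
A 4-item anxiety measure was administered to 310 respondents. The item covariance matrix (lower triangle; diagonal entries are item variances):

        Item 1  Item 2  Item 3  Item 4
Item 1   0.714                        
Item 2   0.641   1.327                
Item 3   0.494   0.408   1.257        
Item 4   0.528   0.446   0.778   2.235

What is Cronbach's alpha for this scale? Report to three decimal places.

sum of item variances = 0.714 + 1.327 + 1.257 + 2.235 = 5.533
Σ_{i<j} σ_ij = 3.295
total variance = 5.533 + 2 × 3.295 = 12.123
α = (k/(k−1))·(1 − sum of item variances/total variance) = (4/3)·(1 − 5.533/12.123) = 0.725

α = 0.725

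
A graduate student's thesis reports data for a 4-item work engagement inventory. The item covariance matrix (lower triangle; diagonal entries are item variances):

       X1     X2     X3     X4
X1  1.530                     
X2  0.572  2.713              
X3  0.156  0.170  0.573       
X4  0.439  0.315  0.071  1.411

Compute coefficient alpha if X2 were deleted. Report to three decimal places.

Remaining items: X1, X3, X4 (k = 3).
ΣVar(i) = 1.530 + 0.573 + 1.411 = 3.514
total variance = 3.514 + 2 × 0.666 = 4.846
α (item deleted) = (3/2)·(1 − 3.514/4.846) = 0.412

coefficient alpha = 0.412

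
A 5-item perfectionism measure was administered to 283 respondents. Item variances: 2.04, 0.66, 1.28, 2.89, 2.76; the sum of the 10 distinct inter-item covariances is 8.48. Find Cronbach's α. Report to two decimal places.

Σσ²ᵢ = 2.04 + 0.66 + 1.28 + 2.89 + 2.76 = 9.63
Sum of distinct covariances = 8.48
σ²_T = Σσ²ᵢ + 2·Σcov = 9.63 + 2 × 8.48 = 26.59
α = (5/4)·(1 − 9.63/26.59) = 0.80

Cronbach's α = 0.80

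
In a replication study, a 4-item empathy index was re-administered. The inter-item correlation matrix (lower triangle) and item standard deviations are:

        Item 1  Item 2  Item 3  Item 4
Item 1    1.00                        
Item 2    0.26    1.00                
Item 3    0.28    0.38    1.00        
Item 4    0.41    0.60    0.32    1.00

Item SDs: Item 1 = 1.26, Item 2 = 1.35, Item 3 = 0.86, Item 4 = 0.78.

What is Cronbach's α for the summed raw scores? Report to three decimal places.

α = 0.675

Σσ²ᵢ = 1.26² + 1.35² + 0.86² + 0.78² = 4.7581
Covariances σ_ij = r_ij · s_i · s_j:
  σ(Item 1,Item 2) = 0.26 × 1.26 × 1.35 = 0.4423
  σ(Item 1,Item 3) = 0.28 × 1.26 × 0.86 = 0.3034
  σ(Item 1,Item 4) = 0.41 × 1.26 × 0.78 = 0.4029
  σ(Item 2,Item 3) = 0.38 × 1.35 × 0.86 = 0.4412
  σ(Item 2,Item 4) = 0.60 × 1.35 × 0.78 = 0.6318
  σ(Item 3,Item 4) = 0.32 × 0.86 × 0.78 = 0.2147
σ²_T = Σσ²ᵢ + 2·Σσ_ij = 4.7581 + 2 × 2.4363 = 9.6307
α = (4/3)·(1 − 4.7581/9.6307) = 0.675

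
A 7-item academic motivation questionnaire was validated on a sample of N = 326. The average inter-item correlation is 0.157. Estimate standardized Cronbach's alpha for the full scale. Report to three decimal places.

standardized Cronbach's alpha = 0.566

Standardized α = k·r̄ / (1 + (k−1)·r̄) = 7 × 0.157 / (1 + 6 × 0.157)
  = 1.0990 / 1.9420 = 0.566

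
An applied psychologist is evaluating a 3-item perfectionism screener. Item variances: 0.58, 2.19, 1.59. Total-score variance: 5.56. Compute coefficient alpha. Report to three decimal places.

α = 0.324

ΣVar(i) = 0.58 + 2.19 + 1.59 = 4.36
α = (k/(k−1))·(1 − ΣVar(i)/total variance) = (3/2)·(1 − 4.36/5.56) = 0.324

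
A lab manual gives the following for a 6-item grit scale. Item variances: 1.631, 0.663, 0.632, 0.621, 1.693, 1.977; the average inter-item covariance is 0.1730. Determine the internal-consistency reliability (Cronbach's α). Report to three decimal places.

Cronbach's α = 0.502

ΣVar(i) = 1.631 + 0.663 + 0.632 + 0.621 + 1.693 + 1.977 = 7.217
Sum of the 15 distinct covariances = 15 × 0.1730 = 2.5950
σ²_total = ΣVar(i) + 2·Σcov = 7.217 + 2 × 2.5950 = 12.4070
α = (6/5)·(1 − 7.217/12.4070) = 0.502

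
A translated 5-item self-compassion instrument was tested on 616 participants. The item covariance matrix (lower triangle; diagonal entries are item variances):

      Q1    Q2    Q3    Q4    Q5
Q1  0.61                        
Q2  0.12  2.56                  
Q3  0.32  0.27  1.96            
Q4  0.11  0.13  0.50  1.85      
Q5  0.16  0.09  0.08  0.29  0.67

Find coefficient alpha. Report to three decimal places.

coefficient alpha = 0.439

Σσᵢ² = 0.61 + 2.56 + 1.96 + 1.85 + 0.67 = 7.65
Sum of off-diagonal covariances = 2.07
Var(T) = 7.65 + 2 × 2.07 = 11.79
α = (k/(k−1))·(1 − Σσᵢ²/Var(T)) = (5/4)·(1 − 7.65/11.79) = 0.439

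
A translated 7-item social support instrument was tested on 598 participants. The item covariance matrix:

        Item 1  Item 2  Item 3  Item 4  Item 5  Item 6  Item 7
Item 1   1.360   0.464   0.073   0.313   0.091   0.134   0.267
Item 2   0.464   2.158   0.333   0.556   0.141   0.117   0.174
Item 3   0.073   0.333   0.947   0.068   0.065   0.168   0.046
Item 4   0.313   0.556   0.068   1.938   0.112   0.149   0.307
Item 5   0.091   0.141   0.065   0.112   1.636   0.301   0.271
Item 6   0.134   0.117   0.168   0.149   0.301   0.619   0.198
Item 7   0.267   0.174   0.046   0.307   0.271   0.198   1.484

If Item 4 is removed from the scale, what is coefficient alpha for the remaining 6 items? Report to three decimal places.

α = 0.491

Remaining items: Item 1, Item 2, Item 3, Item 5, Item 6, Item 7 (k = 6).
Σσᵢ² = 1.360 + 2.158 + 0.947 + 1.636 + 0.619 + 1.484 = 8.204
total variance = 8.204 + 2 × 2.843 = 13.890
α (item deleted) = (6/5)·(1 − 8.204/13.890) = 0.491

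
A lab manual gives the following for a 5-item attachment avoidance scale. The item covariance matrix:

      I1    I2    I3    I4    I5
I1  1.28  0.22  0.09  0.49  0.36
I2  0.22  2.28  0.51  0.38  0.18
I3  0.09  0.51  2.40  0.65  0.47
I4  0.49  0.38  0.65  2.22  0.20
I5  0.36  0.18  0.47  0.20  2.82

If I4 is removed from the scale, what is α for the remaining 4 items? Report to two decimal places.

Remaining items: I1, I2, I3, I5 (k = 4).
Σσᵢ² = 1.28 + 2.28 + 2.40 + 2.82 = 8.78
σ²_T = 8.78 + 2 × 1.83 = 12.44
α (item deleted) = (4/3)·(1 − 8.78/12.44) = 0.39

α = 0.39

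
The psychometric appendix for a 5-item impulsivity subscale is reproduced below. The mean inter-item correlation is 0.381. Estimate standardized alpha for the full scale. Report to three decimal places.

α = 0.755

Standardized α = k·r̄ / (1 + (k−1)·r̄) = 5 × 0.381 / (1 + 4 × 0.381)
  = 1.9050 / 2.5240 = 0.755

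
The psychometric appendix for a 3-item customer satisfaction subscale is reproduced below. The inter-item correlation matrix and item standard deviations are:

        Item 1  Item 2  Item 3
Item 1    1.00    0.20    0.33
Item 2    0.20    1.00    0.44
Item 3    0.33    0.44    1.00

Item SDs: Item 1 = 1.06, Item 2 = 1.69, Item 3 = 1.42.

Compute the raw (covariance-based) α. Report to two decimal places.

α = 0.58

Σσ²ᵢ = 1.06² + 1.69² + 1.42² = 5.9961
Covariances σ_ij = r_ij · s_i · s_j:
  σ(Item 1,Item 2) = 0.20 × 1.06 × 1.69 = 0.3583
  σ(Item 1,Item 3) = 0.33 × 1.06 × 1.42 = 0.4967
  σ(Item 2,Item 3) = 0.44 × 1.69 × 1.42 = 1.0559
σ²_T = Σσ²ᵢ + 2·Σσ_ij = 5.9961 + 2 × 1.9109 = 9.8179
α = (3/2)·(1 − 5.9961/9.8179) = 0.58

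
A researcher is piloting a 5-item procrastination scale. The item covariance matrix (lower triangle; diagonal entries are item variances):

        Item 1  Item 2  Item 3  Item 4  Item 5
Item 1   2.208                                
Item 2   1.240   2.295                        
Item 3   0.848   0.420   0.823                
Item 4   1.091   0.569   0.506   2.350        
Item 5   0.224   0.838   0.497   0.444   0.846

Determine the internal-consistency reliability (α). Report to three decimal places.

α = 0.763

Σσᵢ² = 2.208 + 2.295 + 0.823 + 2.350 + 0.846 = 8.522
Σ_{i<j} σ_ij = 6.677
σ²_total = 8.522 + 2 × 6.677 = 21.876
α = (k/(k−1))·(1 − Σσᵢ²/σ²_total) = (5/4)·(1 − 8.522/21.876) = 0.763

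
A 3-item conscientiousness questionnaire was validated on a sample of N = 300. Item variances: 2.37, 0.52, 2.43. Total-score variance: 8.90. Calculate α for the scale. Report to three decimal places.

Σσ²ᵢ = 2.37 + 0.52 + 2.43 = 5.32
α = (k/(k−1))·(1 − Σσ²ᵢ/total variance) = (3/2)·(1 − 5.32/8.90) = 0.603

α = 0.603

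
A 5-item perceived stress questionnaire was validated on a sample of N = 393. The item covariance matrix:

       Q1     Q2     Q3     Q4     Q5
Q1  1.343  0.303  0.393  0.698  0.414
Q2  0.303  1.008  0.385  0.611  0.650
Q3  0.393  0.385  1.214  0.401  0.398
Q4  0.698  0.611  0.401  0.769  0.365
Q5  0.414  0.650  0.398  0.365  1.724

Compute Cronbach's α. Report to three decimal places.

Σσᵢ² = 1.343 + 1.008 + 1.214 + 0.769 + 1.724 = 6.058
Sum of the distinct covariances = 4.618
total variance = 6.058 + 2 × 4.618 = 15.294
α = (k/(k−1))·(1 − Σσᵢ²/total variance) = (5/4)·(1 − 6.058/15.294) = 0.755

Cronbach's α = 0.755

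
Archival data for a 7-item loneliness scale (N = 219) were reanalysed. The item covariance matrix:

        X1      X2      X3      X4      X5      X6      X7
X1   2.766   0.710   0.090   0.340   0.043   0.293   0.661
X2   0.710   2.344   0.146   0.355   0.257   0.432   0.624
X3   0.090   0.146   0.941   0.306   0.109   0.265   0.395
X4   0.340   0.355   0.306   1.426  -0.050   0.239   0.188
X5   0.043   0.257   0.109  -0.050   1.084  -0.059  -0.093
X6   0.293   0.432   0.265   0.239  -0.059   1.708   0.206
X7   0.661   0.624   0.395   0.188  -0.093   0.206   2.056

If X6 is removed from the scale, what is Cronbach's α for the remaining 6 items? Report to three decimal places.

Remaining items: X1, X2, X3, X4, X5, X7 (k = 6).
Σσ²ᵢ = 2.766 + 2.344 + 0.941 + 1.426 + 1.084 + 2.056 = 10.617
σ²_T = 10.617 + 2 × 4.081 = 18.779
α (item deleted) = (6/5)·(1 − 10.617/18.779) = 0.522

α = 0.522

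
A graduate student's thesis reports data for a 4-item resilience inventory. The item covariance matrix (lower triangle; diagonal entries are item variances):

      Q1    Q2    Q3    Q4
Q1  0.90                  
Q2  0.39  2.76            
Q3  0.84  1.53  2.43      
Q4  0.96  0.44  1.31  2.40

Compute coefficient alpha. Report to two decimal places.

Σσ²ᵢ = 0.90 + 2.76 + 2.43 + 2.40 = 8.49
Σ_{i<j} σ_ij = 5.47
σ²_T = 8.49 + 2 × 5.47 = 19.43
α = (k/(k−1))·(1 − Σσ²ᵢ/σ²_T) = (4/3)·(1 − 8.49/19.43) = 0.75

coefficient alpha = 0.75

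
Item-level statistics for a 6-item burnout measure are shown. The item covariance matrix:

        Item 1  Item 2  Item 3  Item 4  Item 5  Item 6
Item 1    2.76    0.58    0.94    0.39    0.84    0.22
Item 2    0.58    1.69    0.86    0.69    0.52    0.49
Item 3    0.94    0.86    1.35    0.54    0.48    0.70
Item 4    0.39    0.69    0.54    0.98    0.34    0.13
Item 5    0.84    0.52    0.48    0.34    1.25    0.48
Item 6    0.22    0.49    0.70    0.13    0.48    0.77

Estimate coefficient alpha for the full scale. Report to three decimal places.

α = 0.781

Σσᵢ² = 2.76 + 1.69 + 1.35 + 0.98 + 1.25 + 0.77 = 8.80
Sum of off-diagonal covariances = 8.20
σ²_total = 8.80 + 2 × 8.20 = 25.20
α = (k/(k−1))·(1 − Σσᵢ²/σ²_total) = (6/5)·(1 − 8.80/25.20) = 0.781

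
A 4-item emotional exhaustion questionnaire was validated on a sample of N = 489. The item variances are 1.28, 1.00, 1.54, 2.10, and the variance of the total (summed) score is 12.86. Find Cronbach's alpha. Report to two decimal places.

sum of item variances = 1.28 + 1.00 + 1.54 + 2.10 = 5.92
α = (k/(k−1))·(1 − sum of item variances/σ²_T) = (4/3)·(1 − 5.92/12.86) = 0.72

Cronbach's alpha = 0.72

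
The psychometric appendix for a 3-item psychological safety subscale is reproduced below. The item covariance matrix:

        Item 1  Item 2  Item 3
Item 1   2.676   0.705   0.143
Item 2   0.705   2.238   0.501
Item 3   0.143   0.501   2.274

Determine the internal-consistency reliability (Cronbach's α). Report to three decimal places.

ΣVar(i) = 2.676 + 2.238 + 2.274 = 7.188
Sum of off-diagonal covariances = 1.349
Var(T) = 7.188 + 2 × 1.349 = 9.886
α = (k/(k−1))·(1 − ΣVar(i)/Var(T)) = (3/2)·(1 − 7.188/9.886) = 0.409

Cronbach's α = 0.409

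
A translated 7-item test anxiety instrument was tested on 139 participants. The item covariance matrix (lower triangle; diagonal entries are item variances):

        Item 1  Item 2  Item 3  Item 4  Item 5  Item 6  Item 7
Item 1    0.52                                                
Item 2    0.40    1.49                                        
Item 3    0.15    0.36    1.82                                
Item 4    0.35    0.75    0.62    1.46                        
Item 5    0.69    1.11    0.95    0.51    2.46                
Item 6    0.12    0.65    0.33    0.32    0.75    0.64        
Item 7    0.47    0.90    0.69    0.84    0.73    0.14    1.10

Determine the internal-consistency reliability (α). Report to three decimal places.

α = 0.833

Σσᵢ² = 0.52 + 1.49 + 1.82 + 1.46 + 2.46 + 0.64 + 1.10 = 9.49
Sum of off-diagonal covariances = 11.83
Var(T) = 9.49 + 2 × 11.83 = 33.15
α = (k/(k−1))·(1 − Σσᵢ²/Var(T)) = (7/6)·(1 − 9.49/33.15) = 0.833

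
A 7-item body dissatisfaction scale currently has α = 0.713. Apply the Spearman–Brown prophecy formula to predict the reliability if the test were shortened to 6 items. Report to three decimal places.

predicted reliability = 0.680

Length factor m = 6/7 = 0.8571
α' = m·α / (1 − (1−m)·α)
   = 6/7 × 0.713 / (1 − (1 − 6/7) × 0.713)
   = 0.6111 / 0.8981 = 0.680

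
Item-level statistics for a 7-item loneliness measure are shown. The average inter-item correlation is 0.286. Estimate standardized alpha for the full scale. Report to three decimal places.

standardized alpha = 0.737

Standardized α = k·r̄ / (1 + (k−1)·r̄) = 7 × 0.286 / (1 + 6 × 0.286)
  = 2.0020 / 2.7160 = 0.737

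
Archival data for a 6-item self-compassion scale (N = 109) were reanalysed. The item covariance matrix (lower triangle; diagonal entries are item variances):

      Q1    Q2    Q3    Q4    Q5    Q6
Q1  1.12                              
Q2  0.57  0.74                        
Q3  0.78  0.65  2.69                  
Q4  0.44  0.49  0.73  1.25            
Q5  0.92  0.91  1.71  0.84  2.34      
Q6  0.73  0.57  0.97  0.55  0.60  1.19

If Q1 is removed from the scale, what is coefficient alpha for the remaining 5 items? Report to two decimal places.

Remaining items: Q2, Q3, Q4, Q5, Q6 (k = 5).
Σσᵢ² = 0.74 + 2.69 + 1.25 + 2.34 + 1.19 = 8.21
σ²_total = 8.21 + 2 × 8.02 = 24.25
α (item deleted) = (5/4)·(1 − 8.21/24.25) = 0.83

coefficient alpha = 0.83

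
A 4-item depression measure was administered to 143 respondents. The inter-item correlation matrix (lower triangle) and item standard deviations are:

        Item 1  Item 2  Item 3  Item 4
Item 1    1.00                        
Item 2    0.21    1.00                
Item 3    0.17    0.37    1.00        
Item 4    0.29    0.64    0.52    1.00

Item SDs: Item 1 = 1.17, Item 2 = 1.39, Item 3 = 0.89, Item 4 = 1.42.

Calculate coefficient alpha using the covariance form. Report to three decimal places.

Σσ²ᵢ = 1.17² + 1.39² + 0.89² + 1.42² = 6.1095
Covariances σ_ij = r_ij · s_i · s_j:
  σ(Item 1,Item 2) = 0.21 × 1.17 × 1.39 = 0.3415
  σ(Item 1,Item 3) = 0.17 × 1.17 × 0.89 = 0.1770
  σ(Item 1,Item 4) = 0.29 × 1.17 × 1.42 = 0.4818
  σ(Item 2,Item 3) = 0.37 × 1.39 × 0.89 = 0.4577
  σ(Item 2,Item 4) = 0.64 × 1.39 × 1.42 = 1.2632
  σ(Item 3,Item 4) = 0.52 × 0.89 × 1.42 = 0.6572
σ²_T = Σσ²ᵢ + 2·Σσ_ij = 6.1095 + 2 × 3.3784 = 12.8663
α = (4/3)·(1 − 6.1095/12.8663) = 0.700

α = 0.700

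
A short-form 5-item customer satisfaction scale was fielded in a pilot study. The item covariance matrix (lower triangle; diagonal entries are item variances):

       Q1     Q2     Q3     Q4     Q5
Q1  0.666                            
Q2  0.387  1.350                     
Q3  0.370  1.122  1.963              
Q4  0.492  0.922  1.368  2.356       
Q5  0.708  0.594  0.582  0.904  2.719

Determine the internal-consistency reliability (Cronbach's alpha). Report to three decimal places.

Σσ²ᵢ = 0.666 + 1.350 + 1.963 + 2.356 + 2.719 = 9.054
Σ_{i<j} σ_ij = 7.449
σ²_total = 9.054 + 2 × 7.449 = 23.952
α = (k/(k−1))·(1 − Σσ²ᵢ/σ²_total) = (5/4)·(1 − 9.054/23.952) = 0.777

α = 0.777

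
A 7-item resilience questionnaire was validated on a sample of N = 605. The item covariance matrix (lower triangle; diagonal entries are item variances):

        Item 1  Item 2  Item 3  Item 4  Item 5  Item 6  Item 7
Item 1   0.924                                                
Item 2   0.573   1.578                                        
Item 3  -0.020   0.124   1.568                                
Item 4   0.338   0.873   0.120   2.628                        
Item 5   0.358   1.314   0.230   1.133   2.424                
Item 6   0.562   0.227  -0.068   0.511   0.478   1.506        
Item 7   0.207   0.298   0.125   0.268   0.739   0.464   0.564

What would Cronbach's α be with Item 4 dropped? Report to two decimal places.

Cronbach's α = 0.68

Remaining items: Item 1, Item 2, Item 3, Item 5, Item 6, Item 7 (k = 6).
Σσᵢ² = 0.924 + 1.578 + 1.568 + 2.424 + 1.506 + 0.564 = 8.564
total variance = 8.564 + 2 × 5.611 = 19.786
α (item deleted) = (6/5)·(1 − 8.564/19.786) = 0.68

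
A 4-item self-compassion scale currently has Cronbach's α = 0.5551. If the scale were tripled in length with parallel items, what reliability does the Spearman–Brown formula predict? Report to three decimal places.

Length factor m = 3
α' = m·α / (1 + (m−1)·α)
   = 3 × 0.5551 / (1 + (3 − 1) × 0.5551)
   = 1.6653 / 2.1102 = 0.789

predicted reliability = 0.789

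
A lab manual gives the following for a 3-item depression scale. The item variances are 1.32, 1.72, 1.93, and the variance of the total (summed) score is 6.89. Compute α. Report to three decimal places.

Σσ²ᵢ = 1.32 + 1.72 + 1.93 = 4.97
α = (k/(k−1))·(1 − Σσ²ᵢ/total variance) = (3/2)·(1 − 4.97/6.89) = 0.418

α = 0.418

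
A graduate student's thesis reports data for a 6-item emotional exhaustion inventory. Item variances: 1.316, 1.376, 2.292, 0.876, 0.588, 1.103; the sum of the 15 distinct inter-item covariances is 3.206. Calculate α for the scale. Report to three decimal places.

Σσᵢ² = 1.316 + 1.376 + 2.292 + 0.876 + 0.588 + 1.103 = 7.551
Sum of distinct covariances = 3.206
σ²_T = Σσᵢ² + 2·Σcov = 7.551 + 2 × 3.206 = 13.963
α = (6/5)·(1 − 7.551/13.963) = 0.551

α = 0.551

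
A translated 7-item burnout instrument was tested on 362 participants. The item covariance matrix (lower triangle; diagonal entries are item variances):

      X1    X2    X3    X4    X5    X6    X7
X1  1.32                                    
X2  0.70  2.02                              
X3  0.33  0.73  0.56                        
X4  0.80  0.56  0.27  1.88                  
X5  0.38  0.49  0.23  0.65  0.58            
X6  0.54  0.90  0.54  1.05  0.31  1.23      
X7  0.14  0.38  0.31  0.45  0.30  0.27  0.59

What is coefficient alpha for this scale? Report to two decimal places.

ΣVar(i) = 1.32 + 2.02 + 0.56 + 1.88 + 0.58 + 1.23 + 0.59 = 8.18
Σ_{i<j} σ_ij = 10.33
σ²_T = 8.18 + 2 × 10.33 = 28.84
α = (k/(k−1))·(1 − ΣVar(i)/σ²_T) = (7/6)·(1 − 8.18/28.84) = 0.84

coefficient alpha = 0.84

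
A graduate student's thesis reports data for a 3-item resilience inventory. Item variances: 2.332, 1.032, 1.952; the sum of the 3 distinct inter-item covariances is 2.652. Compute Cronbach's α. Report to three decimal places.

sum of item variances = 2.332 + 1.032 + 1.952 = 5.316
Sum of distinct covariances = 2.652
Var(T) = sum of item variances + 2·Σcov = 5.316 + 2 × 2.652 = 10.620
α = (3/2)·(1 − 5.316/10.620) = 0.749

Cronbach's α = 0.749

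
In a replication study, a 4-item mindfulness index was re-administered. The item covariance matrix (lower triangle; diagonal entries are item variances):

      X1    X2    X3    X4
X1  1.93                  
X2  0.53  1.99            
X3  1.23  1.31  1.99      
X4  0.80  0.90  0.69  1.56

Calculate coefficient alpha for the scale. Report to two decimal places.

sum of item variances = 1.93 + 1.99 + 1.99 + 1.56 = 7.47
Σ_{i<j} σ_ij = 5.46
σ²_total = 7.47 + 2 × 5.46 = 18.39
α = (k/(k−1))·(1 − sum of item variances/σ²_total) = (4/3)·(1 − 7.47/18.39) = 0.79

α = 0.79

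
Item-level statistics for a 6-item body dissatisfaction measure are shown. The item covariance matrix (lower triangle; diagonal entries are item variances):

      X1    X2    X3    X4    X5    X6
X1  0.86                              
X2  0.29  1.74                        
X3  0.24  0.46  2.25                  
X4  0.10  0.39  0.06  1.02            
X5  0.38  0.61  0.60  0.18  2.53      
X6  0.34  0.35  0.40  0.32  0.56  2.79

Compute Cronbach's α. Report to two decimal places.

ΣVar(i) = 0.86 + 1.74 + 2.25 + 1.02 + 2.53 + 2.79 = 11.19
Sum of the distinct covariances = 5.28
total variance = 11.19 + 2 × 5.28 = 21.75
α = (k/(k−1))·(1 − ΣVar(i)/total variance) = (6/5)·(1 − 11.19/21.75) = 0.58

α = 0.58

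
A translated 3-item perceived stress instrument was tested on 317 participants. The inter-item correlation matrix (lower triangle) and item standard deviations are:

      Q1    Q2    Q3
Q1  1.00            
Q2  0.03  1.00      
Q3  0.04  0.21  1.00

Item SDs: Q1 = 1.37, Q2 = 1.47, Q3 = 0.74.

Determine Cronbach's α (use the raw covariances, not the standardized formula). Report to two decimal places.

α = 0.19

Σσ²ᵢ = 1.37² + 1.47² + 0.74² = 4.5854
Covariances σ_ij = r_ij · s_i · s_j:
  σ(Q1,Q2) = 0.03 × 1.37 × 1.47 = 0.0604
  σ(Q1,Q3) = 0.04 × 1.37 × 0.74 = 0.0406
  σ(Q2,Q3) = 0.21 × 1.47 × 0.74 = 0.2284
σ²_T = Σσ²ᵢ + 2·Σσ_ij = 4.5854 + 2 × 0.3294 = 5.2442
α = (3/2)·(1 − 4.5854/5.2442) = 0.19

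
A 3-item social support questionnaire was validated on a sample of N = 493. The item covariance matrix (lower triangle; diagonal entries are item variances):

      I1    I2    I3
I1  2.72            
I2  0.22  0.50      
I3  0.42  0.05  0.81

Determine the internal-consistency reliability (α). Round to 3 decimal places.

ΣVar(i) = 2.72 + 0.50 + 0.81 = 4.03
Sum of the distinct covariances = 0.69
Var(T) = 4.03 + 2 × 0.69 = 5.41
α = (k/(k−1))·(1 − ΣVar(i)/Var(T)) = (3/2)·(1 − 4.03/5.41) = 0.383

α = 0.383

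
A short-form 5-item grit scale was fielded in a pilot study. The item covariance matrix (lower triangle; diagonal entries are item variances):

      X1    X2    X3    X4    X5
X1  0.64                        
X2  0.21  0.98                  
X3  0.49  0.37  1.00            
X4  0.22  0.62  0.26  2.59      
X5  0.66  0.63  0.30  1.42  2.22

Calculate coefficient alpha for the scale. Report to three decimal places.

α = 0.728

ΣVar(i) = 0.64 + 0.98 + 1.00 + 2.59 + 2.22 = 7.43
Σ_{i<j} σ_ij = 5.18
σ²_total = 7.43 + 2 × 5.18 = 17.79
α = (k/(k−1))·(1 − ΣVar(i)/σ²_total) = (5/4)·(1 − 7.43/17.79) = 0.728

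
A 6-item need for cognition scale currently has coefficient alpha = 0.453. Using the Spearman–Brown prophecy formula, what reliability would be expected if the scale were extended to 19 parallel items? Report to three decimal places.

predicted reliability = 0.724

Length factor m = 19/6 = 3.1667
α' = m·α / (1 + (m−1)·α)
   = 19/6 × 0.453 / (1 + (19/6 − 1) × 0.453)
   = 1.4345 / 1.9815 = 0.724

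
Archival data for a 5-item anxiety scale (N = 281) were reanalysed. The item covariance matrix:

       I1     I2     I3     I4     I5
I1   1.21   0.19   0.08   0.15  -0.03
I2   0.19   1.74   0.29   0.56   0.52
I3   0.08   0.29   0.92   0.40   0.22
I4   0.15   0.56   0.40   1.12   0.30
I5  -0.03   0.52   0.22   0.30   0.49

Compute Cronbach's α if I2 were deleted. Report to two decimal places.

Remaining items: I1, I3, I4, I5 (k = 4).
ΣVar(i) = 1.21 + 0.92 + 1.12 + 0.49 = 3.74
total variance = 3.74 + 2 × 1.12 = 5.98
α (item deleted) = (4/3)·(1 − 3.74/5.98) = 0.50

α = 0.50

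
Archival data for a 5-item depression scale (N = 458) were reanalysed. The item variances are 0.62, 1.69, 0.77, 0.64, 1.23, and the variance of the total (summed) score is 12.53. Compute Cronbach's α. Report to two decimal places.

Σσ²ᵢ = 0.62 + 1.69 + 0.77 + 0.64 + 1.23 = 4.95
α = (k/(k−1))·(1 − Σσ²ᵢ/Var(T)) = (5/4)·(1 − 4.95/12.53) = 0.76

Cronbach's α = 0.76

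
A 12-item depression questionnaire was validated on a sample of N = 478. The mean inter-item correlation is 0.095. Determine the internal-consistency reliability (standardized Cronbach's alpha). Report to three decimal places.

standardized Cronbach's alpha = 0.557

Standardized α = k·r̄ / (1 + (k−1)·r̄) = 12 × 0.095 / (1 + 11 × 0.095)
  = 1.1400 / 2.0450 = 0.557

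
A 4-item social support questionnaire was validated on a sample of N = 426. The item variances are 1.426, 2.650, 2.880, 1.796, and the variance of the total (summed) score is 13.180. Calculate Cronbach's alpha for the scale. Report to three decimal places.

α = 0.448

Σσ²ᵢ = 1.426 + 2.650 + 2.880 + 1.796 = 8.752
α = (k/(k−1))·(1 − Σσ²ᵢ/σ²_total) = (4/3)·(1 − 8.752/13.180) = 0.448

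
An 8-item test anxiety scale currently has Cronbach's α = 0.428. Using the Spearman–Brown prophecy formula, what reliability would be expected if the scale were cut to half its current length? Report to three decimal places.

predicted reliability = 0.272

Length factor m = 1/2
α' = m·α / (1 − (1−m)·α)
   = 1/2 × 0.428 / (1 − (1 − 1/2) × 0.428)
   = 0.2140 / 0.7860 = 0.272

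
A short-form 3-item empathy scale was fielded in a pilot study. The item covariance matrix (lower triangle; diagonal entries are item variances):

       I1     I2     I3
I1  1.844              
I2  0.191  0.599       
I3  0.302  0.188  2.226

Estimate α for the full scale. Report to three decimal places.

α = 0.339

Σσ²ᵢ = 1.844 + 0.599 + 2.226 = 4.669
Sum of off-diagonal covariances = 0.681
σ²_T = 4.669 + 2 × 0.681 = 6.031
α = (k/(k−1))·(1 − Σσ²ᵢ/σ²_T) = (3/2)·(1 − 4.669/6.031) = 0.339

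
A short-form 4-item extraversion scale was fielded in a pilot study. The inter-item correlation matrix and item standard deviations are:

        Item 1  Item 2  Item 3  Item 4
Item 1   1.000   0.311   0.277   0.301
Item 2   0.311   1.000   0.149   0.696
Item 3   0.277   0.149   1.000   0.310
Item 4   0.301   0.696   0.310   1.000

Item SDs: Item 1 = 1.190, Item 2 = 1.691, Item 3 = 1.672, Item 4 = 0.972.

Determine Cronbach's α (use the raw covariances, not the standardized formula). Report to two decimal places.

α = 0.63

Σσ²ᵢ = 1.190² + 1.691² + 1.672² + 0.972² = 8.0159
Covariances σ_ij = r_ij · s_i · s_j:
  σ(Item 1,Item 2) = 0.311 × 1.190 × 1.691 = 0.6258
  σ(Item 1,Item 3) = 0.277 × 1.190 × 1.672 = 0.5511
  σ(Item 1,Item 4) = 0.301 × 1.190 × 0.972 = 0.3482
  σ(Item 2,Item 3) = 0.149 × 1.691 × 1.672 = 0.4213
  σ(Item 2,Item 4) = 0.696 × 1.691 × 0.972 = 1.1440
  σ(Item 3,Item 4) = 0.310 × 1.672 × 0.972 = 0.5038
σ²_T = Σσ²ᵢ + 2·Σσ_ij = 8.0159 + 2 × 3.5942 = 15.2043
α = (4/3)·(1 − 8.0159/15.2043) = 0.63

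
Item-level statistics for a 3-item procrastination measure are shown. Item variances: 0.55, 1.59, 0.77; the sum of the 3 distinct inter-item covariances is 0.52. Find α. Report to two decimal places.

Σσᵢ² = 0.55 + 1.59 + 0.77 = 2.91
Sum of distinct covariances = 0.52
total variance = Σσᵢ² + 2·Σcov = 2.91 + 2 × 0.52 = 3.95
α = (3/2)·(1 − 2.91/3.95) = 0.39

α = 0.39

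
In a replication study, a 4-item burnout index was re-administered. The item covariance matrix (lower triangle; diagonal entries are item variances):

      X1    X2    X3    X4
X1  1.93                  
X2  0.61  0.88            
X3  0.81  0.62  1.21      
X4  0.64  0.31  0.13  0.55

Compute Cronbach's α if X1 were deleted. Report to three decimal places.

Remaining items: X2, X3, X4 (k = 3).
Σσᵢ² = 0.88 + 1.21 + 0.55 = 2.64
σ²_T = 2.64 + 2 × 1.06 = 4.76
α (item deleted) = (3/2)·(1 − 2.64/4.76) = 0.668

α = 0.668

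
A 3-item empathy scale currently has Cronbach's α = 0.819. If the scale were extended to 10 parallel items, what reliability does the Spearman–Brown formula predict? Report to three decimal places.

Length factor m = 10/3 = 3.3333
α' = m·α / (1 + (m−1)·α)
   = 10/3 × 0.819 / (1 + (10/3 − 1) × 0.819)
   = 2.7300 / 2.9110 = 0.938

predicted reliability = 0.938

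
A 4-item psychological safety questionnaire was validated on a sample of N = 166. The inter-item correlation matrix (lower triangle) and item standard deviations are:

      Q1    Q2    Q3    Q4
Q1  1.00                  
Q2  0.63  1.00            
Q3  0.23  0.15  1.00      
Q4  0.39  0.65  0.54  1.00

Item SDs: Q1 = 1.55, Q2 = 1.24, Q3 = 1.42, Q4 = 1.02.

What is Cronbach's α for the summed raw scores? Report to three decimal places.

Σσ²ᵢ = 1.55² + 1.24² + 1.42² + 1.02² = 6.9969
Covariances σ_ij = r_ij · s_i · s_j:
  σ(Q1,Q2) = 0.63 × 1.55 × 1.24 = 1.2109
  σ(Q1,Q3) = 0.23 × 1.55 × 1.42 = 0.5062
  σ(Q1,Q4) = 0.39 × 1.55 × 1.02 = 0.6166
  σ(Q2,Q3) = 0.15 × 1.24 × 1.42 = 0.2641
  σ(Q2,Q4) = 0.65 × 1.24 × 1.02 = 0.8221
  σ(Q3,Q4) = 0.54 × 1.42 × 1.02 = 0.7821
σ²_T = Σσ²ᵢ + 2·Σσ_ij = 6.9969 + 2 × 4.2020 = 15.4009
α = (4/3)·(1 − 6.9969/15.4009) = 0.728

Cronbach's α = 0.728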